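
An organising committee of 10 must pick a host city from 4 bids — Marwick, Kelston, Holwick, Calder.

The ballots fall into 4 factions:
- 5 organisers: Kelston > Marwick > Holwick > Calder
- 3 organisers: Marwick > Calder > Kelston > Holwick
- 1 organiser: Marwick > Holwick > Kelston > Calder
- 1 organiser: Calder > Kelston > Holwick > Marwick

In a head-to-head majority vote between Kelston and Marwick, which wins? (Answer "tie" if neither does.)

Ballots ranking Kelston above Marwick: 5 + 1 = 6.
Ballots ranking Marwick above Kelston: 10 − 6 = 4.
Kelston wins the head-to-head 6–4.

Kelston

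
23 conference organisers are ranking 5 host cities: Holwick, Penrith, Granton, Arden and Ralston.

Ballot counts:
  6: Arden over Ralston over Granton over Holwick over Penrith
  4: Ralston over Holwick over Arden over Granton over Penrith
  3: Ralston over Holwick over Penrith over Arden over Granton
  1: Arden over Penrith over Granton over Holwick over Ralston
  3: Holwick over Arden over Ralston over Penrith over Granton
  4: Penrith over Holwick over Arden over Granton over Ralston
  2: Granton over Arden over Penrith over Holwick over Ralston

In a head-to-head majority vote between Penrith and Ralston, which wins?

Ballots ranking Penrith above Ralston: 1 + 4 + 2 = 7.
Ballots ranking Ralston above Penrith: 23 − 7 = 16.
Ralston wins the head-to-head 16–7.

Ralston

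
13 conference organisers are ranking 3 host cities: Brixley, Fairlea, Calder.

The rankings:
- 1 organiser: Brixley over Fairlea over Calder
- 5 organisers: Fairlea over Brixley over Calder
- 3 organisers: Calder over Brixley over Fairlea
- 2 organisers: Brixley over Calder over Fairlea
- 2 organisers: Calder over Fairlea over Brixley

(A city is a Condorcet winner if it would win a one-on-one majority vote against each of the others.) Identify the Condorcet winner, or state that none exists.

Check each pair by majority over 13 ballots:
Brixley vs Fairlea: Fairlea wins 7–6.
Brixley–Calder: Brixley 8–5.
Fairlea vs Calder: Calder, 7–6.
No city is unbeaten: Brixley loses to Fairlea; Fairlea loses to Calder; Calder loses to Brixley. In particular Brixley beats Calder beats Fairlea beats Brixley is a majority cycle — no Condorcet winner exists.

none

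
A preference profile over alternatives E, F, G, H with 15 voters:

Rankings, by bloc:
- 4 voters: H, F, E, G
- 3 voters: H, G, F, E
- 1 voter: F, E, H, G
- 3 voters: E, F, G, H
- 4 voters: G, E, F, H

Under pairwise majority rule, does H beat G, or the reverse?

Ballots ranking H above G: 4 + 3 + 1 = 8.
Ballots ranking G above H: 15 − 8 = 7.
H wins the head-to-head 8–7.

H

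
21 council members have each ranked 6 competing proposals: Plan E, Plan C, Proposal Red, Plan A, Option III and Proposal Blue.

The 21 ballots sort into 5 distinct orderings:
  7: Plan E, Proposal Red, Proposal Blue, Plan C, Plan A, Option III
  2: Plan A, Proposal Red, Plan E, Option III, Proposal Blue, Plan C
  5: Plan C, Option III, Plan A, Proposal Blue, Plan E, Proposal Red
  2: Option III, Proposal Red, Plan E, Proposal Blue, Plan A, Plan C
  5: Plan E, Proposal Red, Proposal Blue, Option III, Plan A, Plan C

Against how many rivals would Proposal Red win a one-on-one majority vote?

4

Proposal Red against each rival (21 council members):
Proposal Red–Plan E: Plan E 17–4.
Proposal Red–Plan C: Proposal Red 16–5.
Proposal Red–Plan A: Proposal Red 14–7.
Proposal Red vs Option III: 7+2+5 = 14 for Proposal Red, 7 for Option III — Proposal Red by 14–7.
Proposal Red vs Proposal Blue: Proposal Red, 16–5.
Proposal Red beats Plan C, Plan A, Option III, Proposal Blue; loses to Plan E — 4 pairwise wins.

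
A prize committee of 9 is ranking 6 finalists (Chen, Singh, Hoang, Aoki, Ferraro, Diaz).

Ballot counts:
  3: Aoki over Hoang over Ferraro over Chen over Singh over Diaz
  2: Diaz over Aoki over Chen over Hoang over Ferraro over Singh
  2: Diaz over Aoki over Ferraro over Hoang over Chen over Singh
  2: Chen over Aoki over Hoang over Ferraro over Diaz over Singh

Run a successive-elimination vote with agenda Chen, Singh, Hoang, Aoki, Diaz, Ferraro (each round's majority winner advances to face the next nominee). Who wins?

Round 1: Chen vs Singh — 9–0, Chen advances.
Round 2: Chen vs Hoang — 4–5, Hoang advances.
Round 3: Hoang vs Aoki — 0–9, Aoki advances.
Round 4: Aoki vs Diaz — 5–4, Aoki advances.
Round 5: Aoki vs Ferraro — 9–0, Aoki advances.
The agenda winner is Aoki.

Aoki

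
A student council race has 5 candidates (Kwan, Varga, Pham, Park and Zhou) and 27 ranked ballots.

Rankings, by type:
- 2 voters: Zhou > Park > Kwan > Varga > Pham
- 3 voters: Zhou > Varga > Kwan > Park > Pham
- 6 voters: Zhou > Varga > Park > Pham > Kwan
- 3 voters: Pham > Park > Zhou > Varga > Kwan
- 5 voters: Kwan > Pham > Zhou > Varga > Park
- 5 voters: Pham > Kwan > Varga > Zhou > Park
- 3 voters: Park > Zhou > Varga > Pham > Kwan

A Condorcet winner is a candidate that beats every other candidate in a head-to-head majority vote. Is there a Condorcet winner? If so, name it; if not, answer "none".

Zhou

Check each pair by majority over 27 ballots:
Kwan vs Varga: 12 to 15, Varga.
Kwan–Pham: Pham 17–10.
Kwan vs Park: 3+5+5 = 13 for Kwan, 14 for Park — Park by 14–13.
Kwan vs Zhou: Kwan is ranked higher on 5+5 = 10 ballots, Zhou on 17. Zhou wins 17–10.
Varga vs Pham: Varga is ranked higher on 2+3+6+3 = 14 ballots, Pham on 13. Varga wins 14–13.
Varga vs Park: Varga is ranked higher on 3+6+5+5 = 19 ballots, Park on 8. Varga wins 19–8.
Varga vs Zhou: Zhou wins 22–5.
Pham vs Park: 13 to 14, Park.
Pham vs Zhou: Zhou wins 14–13.
Park vs Zhou: Park preferred on 3+3 = 6 ballots; Zhou wins 21–6.
Only Zhou has no losses; Zhou is the Condorcet winner.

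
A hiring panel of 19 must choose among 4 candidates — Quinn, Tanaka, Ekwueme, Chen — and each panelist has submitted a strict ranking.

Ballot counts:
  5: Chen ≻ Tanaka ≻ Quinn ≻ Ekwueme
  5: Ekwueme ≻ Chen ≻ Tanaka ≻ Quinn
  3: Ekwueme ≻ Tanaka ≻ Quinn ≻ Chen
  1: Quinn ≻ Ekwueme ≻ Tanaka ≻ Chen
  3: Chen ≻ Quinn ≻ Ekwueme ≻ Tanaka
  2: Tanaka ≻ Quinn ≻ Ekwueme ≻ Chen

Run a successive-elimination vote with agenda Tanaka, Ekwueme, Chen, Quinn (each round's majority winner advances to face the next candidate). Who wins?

Round 1: Tanaka vs Ekwueme — 7–12, Ekwueme advances.
Round 2: Ekwueme vs Chen — 11–8, Ekwueme advances.
Round 3: Ekwueme vs Quinn — 8–11, Quinn advances.
Quinn survives the agenda.

Quinn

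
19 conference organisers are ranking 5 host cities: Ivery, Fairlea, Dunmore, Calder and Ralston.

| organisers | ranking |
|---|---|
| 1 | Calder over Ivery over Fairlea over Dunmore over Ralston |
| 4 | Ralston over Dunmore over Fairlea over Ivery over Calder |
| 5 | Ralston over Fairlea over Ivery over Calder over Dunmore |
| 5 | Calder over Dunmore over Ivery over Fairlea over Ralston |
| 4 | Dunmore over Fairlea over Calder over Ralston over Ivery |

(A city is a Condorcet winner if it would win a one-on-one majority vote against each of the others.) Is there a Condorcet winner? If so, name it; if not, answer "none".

none

Check each pair by majority over 19 ballots:
Ivery vs Fairlea: Ivery is ranked higher on 1+5 = 6 ballots, Fairlea on 13. Fairlea wins 13–6.
Ivery vs Dunmore: Dunmore wins 13–6.
Ivery vs Calder: Calder wins 10–9.
Ivery vs Ralston: Ralston wins 13–6.
Fairlea vs Dunmore: 1+5 = 6 for Fairlea, 13 for Dunmore — Dunmore by 13–6.
Fairlea–Calder: Fairlea 13–6.
Fairlea vs Ralston: Fairlea preferred on 1+5+4 = 10 ballots; Fairlea wins 10–9.
Dunmore vs Calder: 4+4 = 8 for Dunmore, 11 for Calder — Calder by 11–8.
Dunmore vs Ralston: 1+5+4 = 10 for Dunmore, 9 for Ralston — Dunmore by 10–9.
Calder vs Ralston: Calder, 10–9.
Every city loses at least once (Ivery loses to Fairlea; Fairlea loses to Dunmore; Dunmore loses to Calder; Calder loses to Fairlea; Ralston loses to Fairlea). The majority relation contains the cycle Fairlea → Calder → Dunmore → Fairlea, so there is no Condorcet winner.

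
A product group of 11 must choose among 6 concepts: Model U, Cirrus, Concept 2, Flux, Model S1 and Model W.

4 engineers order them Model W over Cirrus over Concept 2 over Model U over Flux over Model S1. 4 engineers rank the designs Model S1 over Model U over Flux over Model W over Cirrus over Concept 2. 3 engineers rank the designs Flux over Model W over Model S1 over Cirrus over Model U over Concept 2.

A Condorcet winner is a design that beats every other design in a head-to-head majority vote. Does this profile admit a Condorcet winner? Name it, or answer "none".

Check each pair by majority over 11 ballots:
Model U vs Cirrus: Model U is ranked higher on 4 ballots, Cirrus on 7. Cirrus wins 7–4.
Model U vs Concept 2: Model U preferred on 4+3 = 7 ballots; Model U wins 7–4.
Model U vs Flux: Model U preferred on 4+4 = 8 ballots; Model U wins 8–3.
Model U vs Model S1: 4 for Model U, 7 for Model S1 — Model S1 by 7–4.
Model U vs Model W: 4 to 7, Model W.
Cirrus vs Concept 2: 11 to 0, Cirrus.
Cirrus vs Flux: Cirrus preferred on 4 ballots; Flux wins 7–4.
Cirrus vs Model S1: 4 for Cirrus, 7 for Model S1 — Model S1 by 7–4.
Cirrus vs Model W: Cirrus is ranked higher on 0 ballots, Model W on 11. Model W wins 11–0.
Concept 2 vs Flux: 4 for Concept 2, 7 for Flux — Flux by 7–4.
Concept 2 vs Model S1: 4 to 7, Model S1.
Concept 2 vs Model W: Concept 2 is ranked higher on 0 ballots, Model W on 11. Model W wins 11–0.
Flux vs Model S1: Flux preferred on 4+3 = 7 ballots; Flux wins 7–4.
Flux vs Model W: 7 to 4, Flux.
Model S1 vs Model W: Model S1 preferred on 4 ballots; Model W wins 7–4.
Each design drops at least one matchup (Model U loses to Cirrus; Cirrus loses to Flux; Concept 2 loses to Model U; Flux loses to Model U; Model S1 loses to Flux; Model W loses to Flux); the cycle Model U > Flux > Cirrus > Model U rules out a Condorcet winner.

none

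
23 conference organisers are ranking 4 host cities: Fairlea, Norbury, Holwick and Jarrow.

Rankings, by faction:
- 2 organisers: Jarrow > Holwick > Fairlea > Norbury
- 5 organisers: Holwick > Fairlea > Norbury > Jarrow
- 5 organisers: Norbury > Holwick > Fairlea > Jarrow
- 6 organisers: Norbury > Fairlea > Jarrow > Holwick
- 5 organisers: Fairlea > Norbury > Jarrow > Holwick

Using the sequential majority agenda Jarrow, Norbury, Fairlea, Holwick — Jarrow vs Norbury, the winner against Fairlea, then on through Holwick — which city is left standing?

Round 1: Jarrow vs Norbury — 2–21, Norbury advances.
Round 2: Norbury vs Fairlea — 11–12, Fairlea advances.
Round 3: Fairlea vs Holwick — 11–12, Holwick advances.
Holwick survives the agenda.

Holwick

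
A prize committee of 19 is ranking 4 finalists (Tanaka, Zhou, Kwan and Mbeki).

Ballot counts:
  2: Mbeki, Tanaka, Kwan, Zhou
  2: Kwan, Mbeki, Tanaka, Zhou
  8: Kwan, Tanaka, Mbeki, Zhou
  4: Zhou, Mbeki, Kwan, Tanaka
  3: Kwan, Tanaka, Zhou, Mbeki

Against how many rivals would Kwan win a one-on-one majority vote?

Kwan against each rival (19 jurors):
Kwan vs Tanaka: Kwan is ranked higher on 2+8+4+3 = 17 ballots, Tanaka on 2. Kwan wins 17–2.
Kwan vs Zhou: Kwan is ranked higher on 2+2+8+3 = 15 ballots, Zhou on 4. Kwan wins 15–4.
Kwan–Mbeki: Kwan 13–6.
Kwan beats Tanaka, Zhou, Mbeki — 3 pairwise wins.

3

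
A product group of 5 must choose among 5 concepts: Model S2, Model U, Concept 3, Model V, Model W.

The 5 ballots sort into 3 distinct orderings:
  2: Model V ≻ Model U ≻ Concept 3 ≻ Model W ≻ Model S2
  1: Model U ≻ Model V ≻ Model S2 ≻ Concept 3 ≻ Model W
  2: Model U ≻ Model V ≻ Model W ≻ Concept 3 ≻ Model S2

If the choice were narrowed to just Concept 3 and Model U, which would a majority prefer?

No ballot ranks Concept 3 above Model U: 0.
Ballots ranking Model U above Concept 3: 5 − 0 = 5.
Model U wins the head-to-head 5–0.

Model U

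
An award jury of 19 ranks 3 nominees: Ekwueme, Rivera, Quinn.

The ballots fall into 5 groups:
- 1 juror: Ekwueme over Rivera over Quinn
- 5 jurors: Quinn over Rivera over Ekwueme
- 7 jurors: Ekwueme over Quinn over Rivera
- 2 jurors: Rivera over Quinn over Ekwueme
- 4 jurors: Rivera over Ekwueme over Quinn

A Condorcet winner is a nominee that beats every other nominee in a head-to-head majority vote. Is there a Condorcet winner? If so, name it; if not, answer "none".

Pairwise majorities:
Ekwueme vs Rivera: Rivera, 11–8.
Ekwueme vs Quinn: Ekwueme preferred on 1+7+4 = 12 ballots; Ekwueme wins 12–7.
Rivera–Quinn: Quinn 12–7.
Every nominee loses at least once (Ekwueme loses to Rivera; Rivera loses to Quinn; Quinn loses to Ekwueme). The majority relation contains the cycle Ekwueme beats Quinn beats Rivera beats Ekwueme, so there is no Condorcet winner.

none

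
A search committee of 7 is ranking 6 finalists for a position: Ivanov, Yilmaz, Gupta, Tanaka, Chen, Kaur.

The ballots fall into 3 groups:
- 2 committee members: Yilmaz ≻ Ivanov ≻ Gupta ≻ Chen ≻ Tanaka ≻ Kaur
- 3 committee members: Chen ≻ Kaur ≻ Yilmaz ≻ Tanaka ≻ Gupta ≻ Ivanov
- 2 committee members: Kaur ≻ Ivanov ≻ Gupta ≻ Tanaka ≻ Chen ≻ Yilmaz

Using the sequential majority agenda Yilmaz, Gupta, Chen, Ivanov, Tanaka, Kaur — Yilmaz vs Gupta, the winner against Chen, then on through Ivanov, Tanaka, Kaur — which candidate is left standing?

Round 1: Yilmaz vs Gupta — 5–2, Yilmaz advances.
Round 2: Yilmaz vs Chen — 2–5, Chen advances.
Round 3: Chen vs Ivanov — 3–4, Ivanov advances.
Round 4: Ivanov vs Tanaka — 4–3, Ivanov advances.
Round 5: Ivanov vs Kaur — 2–5, Kaur advances.
The agenda winner is Kaur.

Kaur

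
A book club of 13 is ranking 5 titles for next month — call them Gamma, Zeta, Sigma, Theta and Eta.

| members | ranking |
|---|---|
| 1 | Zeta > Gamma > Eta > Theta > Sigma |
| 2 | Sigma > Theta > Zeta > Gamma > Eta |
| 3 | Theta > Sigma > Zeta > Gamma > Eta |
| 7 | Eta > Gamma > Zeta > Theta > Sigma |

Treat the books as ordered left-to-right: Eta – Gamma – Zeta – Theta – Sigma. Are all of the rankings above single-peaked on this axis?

yes

Axis positions: Eta=1, Gamma=2, Zeta=3, Theta=4, Sigma=5.
Bloc 1 (peak Zeta at position 3): ranking walks positions 3-2-1-4-5, expanding outward from the peak — single-peaked.
Bloc 2 (peak Sigma at position 5): ranking walks positions 5-4-3-2-1, expanding outward from the peak — single-peaked.
Bloc 3 (peak Theta at position 4): ranking walks positions 4-5-3-2-1, expanding outward from the peak — single-peaked.
Bloc 4 (peak Eta at position 1): ranking walks positions 1-2-3-4-5, expanding outward from the peak — single-peaked.
Every ranking is single-peaked on this axis.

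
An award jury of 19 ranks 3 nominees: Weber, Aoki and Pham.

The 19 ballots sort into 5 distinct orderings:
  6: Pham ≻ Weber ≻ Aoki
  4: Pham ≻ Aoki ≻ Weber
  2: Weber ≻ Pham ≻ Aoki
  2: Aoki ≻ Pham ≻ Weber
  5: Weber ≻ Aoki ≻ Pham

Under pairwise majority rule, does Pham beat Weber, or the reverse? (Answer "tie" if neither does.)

Pham

Ballots ranking Pham above Weber: 6 + 4 + 2 = 12.
Ballots ranking Weber above Pham: 19 − 12 = 7.
Pham wins the head-to-head 12–7.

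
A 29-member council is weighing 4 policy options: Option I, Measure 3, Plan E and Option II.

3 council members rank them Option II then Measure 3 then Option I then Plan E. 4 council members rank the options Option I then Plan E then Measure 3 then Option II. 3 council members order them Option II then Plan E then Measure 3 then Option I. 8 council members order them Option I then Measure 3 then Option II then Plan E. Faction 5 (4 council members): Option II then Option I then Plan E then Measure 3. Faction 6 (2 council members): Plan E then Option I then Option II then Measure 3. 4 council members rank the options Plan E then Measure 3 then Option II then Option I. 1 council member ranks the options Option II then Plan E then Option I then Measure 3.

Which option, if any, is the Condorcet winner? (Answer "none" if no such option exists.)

Pairwise majorities:
Option I vs Measure 3: 4+8+4+2+1 = 19 for Option I, 10 for Measure 3 — Option I by 19–10.
Option I vs Plan E: 3+4+8+4 = 19 for Option I, 10 for Plan E — Option I by 19–10.
Option I vs Option II: 4+8+2 = 14 for Option I, 15 for Option II — Option II by 15–14.
Measure 3 vs Plan E: 11 to 18, Plan E.
Measure 3 vs Option II: Measure 3 wins 16–13.
Plan E vs Option II: Option II wins 19–10.
Every option loses at least once (Option I loses to Option II; Measure 3 loses to Option I; Plan E loses to Option I; Option II loses to Measure 3). The majority relation contains the cycle Option I > Measure 3 > Option II > Option I, so there is no Condorcet winner.

none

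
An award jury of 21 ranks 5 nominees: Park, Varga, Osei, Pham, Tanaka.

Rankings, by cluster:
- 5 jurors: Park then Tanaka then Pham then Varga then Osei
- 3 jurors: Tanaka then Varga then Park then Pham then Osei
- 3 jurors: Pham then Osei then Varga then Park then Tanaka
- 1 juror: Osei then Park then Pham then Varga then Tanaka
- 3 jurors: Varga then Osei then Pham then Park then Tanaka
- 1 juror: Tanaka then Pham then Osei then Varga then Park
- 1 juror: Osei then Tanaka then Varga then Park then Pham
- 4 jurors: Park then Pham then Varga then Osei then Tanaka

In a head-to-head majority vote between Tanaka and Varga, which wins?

Varga

Ballots ranking Tanaka above Varga: 5 + 3 + 1 + 1 = 10.
Ballots ranking Varga above Tanaka: 21 − 10 = 11.
Varga wins the head-to-head 11–10.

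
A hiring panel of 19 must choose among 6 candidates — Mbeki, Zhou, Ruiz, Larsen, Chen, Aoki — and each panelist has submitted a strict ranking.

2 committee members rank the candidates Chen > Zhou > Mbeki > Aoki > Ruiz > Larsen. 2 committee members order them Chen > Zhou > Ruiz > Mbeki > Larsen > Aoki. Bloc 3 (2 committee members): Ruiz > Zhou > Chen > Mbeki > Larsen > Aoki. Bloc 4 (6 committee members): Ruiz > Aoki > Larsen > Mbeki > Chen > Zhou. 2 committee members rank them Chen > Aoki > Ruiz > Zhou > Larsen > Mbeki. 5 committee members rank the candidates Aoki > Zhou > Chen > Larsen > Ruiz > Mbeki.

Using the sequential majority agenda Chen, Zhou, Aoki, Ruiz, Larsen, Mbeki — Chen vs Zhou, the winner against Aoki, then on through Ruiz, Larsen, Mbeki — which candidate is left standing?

Round 1: Chen vs Zhou — 12–7, Chen advances.
Round 2: Chen vs Aoki — 8–11, Aoki advances.
Round 3: Aoki vs Ruiz — 9–10, Ruiz advances.
Round 4: Ruiz vs Larsen — 14–5, Ruiz advances.
Round 5: Ruiz vs Mbeki — 17–2, Ruiz advances.
The agenda winner is Ruiz.

Ruiz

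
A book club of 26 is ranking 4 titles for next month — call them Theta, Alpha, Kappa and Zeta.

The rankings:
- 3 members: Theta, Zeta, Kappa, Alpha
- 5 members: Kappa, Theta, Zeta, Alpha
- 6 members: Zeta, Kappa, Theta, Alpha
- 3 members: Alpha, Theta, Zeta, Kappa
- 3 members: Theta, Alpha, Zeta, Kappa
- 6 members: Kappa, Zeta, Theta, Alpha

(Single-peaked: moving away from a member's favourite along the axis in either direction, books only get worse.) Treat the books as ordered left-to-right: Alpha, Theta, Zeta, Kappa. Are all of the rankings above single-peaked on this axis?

no

Axis positions: Alpha=1, Theta=2, Zeta=3, Kappa=4.
Type 1 (peak Theta at position 2): ranking walks positions 2-3-4-1, expanding outward from the peak — single-peaked.
Type 2: ranking walks positions 4-2-3-1; Theta is ranked above Zeta even though Zeta lies between Theta and the peak Kappa on the axis — preferences dip and rise again. Not single-peaked.
Type 3 (peak Zeta at position 3): ranking walks positions 3-4-2-1, expanding outward from the peak — single-peaked.
Type 4 (peak Alpha at position 1): ranking walks positions 1-2-3-4, expanding outward from the peak — single-peaked.
Type 5 (peak Theta at position 2): ranking walks positions 2-1-3-4, expanding outward from the peak — single-peaked.
Type 6 (peak Kappa at position 4): ranking walks positions 4-3-2-1, expanding outward from the peak — single-peaked.
Type 2 violates single-peakedness, so the profile is not single-peaked on this axis.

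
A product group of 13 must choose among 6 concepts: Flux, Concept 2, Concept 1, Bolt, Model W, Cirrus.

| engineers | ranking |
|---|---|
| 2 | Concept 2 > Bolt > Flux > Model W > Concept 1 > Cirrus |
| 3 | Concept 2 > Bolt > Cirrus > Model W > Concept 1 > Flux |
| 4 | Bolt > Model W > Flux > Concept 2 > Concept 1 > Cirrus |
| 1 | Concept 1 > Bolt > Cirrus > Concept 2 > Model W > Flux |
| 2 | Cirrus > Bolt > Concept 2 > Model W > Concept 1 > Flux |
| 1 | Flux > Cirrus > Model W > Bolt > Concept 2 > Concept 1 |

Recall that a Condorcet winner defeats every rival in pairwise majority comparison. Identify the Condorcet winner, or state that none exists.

Bolt

Check each pair by majority over 13 ballots:
Flux vs Concept 2: 5 to 8, Concept 2.
Flux–Concept 1: Flux 7–6.
Flux–Bolt: Bolt 12–1.
Flux vs Model W: Flux preferred on 2+1 = 3 ballots; Model W wins 10–3.
Flux vs Cirrus: 7 to 6, Flux.
Concept 2 vs Concept 1: Concept 2, 12–1.
Concept 2 vs Bolt: Concept 2 preferred on 2+3 = 5 ballots; Bolt wins 8–5.
Concept 2 vs Model W: Concept 2 preferred on 2+3+1+2 = 8 ballots; Concept 2 wins 8–5.
Concept 2 vs Cirrus: Concept 2 wins 9–4.
Concept 1 vs Bolt: Bolt wins 12–1.
Concept 1 vs Model W: Model W wins 12–1.
Concept 1–Cirrus: Concept 1 7–6.
Bolt–Model W: Bolt 12–1.
Bolt–Cirrus: Bolt 10–3.
Model W–Cirrus: Cirrus 7–6.
Bolt wins every pairwise contest, so Bolt is the Condorcet winner.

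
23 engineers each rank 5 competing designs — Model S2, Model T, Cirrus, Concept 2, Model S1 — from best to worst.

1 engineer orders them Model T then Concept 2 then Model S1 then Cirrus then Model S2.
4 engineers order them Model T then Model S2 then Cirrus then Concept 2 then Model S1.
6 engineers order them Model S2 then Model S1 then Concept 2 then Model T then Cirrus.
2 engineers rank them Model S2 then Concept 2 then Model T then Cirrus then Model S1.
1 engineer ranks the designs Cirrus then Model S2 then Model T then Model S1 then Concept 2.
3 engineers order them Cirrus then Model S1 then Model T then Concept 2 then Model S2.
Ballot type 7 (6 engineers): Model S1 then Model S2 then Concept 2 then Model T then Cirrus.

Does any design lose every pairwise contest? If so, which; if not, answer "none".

Pairwise majorities:
Model S2 vs Model T: Model S2 wins 15–8.
Model S2 vs Cirrus: Model S2, 18–5.
Model S2 vs Concept 2: 19 to 4, Model S2.
Model S2 vs Model S1: Model S2 is ranked higher on 4+6+2+1 = 13 ballots, Model S1 on 10. Model S2 wins 13–10.
Model T–Cirrus: Model T 19–4.
Model T–Concept 2: Concept 2 14–9.
Model T vs Model S1: Model S1, 15–8.
Cirrus vs Concept 2: Cirrus is ranked higher on 4+1+3 = 8 ballots, Concept 2 on 15. Concept 2 wins 15–8.
Cirrus vs Model S1: 10 to 13, Model S1.
Concept 2 vs Model S1: Concept 2 is ranked higher on 1+4+2 = 7 ballots, Model S1 on 16. Model S1 wins 16–7.
Cirrus loses to every other design — it is the Condorcet loser.

Cirrus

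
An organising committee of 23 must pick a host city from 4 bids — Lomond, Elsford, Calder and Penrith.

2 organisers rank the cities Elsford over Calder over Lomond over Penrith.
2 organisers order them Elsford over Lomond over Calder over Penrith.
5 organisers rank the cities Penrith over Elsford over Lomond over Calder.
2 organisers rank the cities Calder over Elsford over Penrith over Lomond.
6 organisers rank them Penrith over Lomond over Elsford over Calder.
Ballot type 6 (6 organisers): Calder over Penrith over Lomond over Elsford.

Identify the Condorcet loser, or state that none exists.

none

Pairwise majorities:
Lomond vs Elsford: 12 to 11, Lomond.
Lomond vs Calder: Lomond wins 13–10.
Lomond vs Penrith: Penrith, 19–4.
Elsford vs Calder: 2+2+5+6 = 15 for Elsford, 8 for Calder — Elsford by 15–8.
Elsford vs Penrith: 6 to 17, Penrith.
Calder–Penrith: Calder 12–11.
No city is winless: Lomond beats Elsford; Elsford beats Calder; Calder beats Penrith; Penrith beats Lomond. There is no Condorcet loser.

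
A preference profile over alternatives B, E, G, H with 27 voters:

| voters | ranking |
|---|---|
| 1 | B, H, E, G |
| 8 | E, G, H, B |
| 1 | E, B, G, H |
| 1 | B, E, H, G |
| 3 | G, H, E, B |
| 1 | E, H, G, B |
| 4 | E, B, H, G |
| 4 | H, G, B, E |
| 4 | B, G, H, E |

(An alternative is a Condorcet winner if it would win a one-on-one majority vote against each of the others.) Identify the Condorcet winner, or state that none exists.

Check each pair by majority over 27 ballots:
B vs E: E, 17–10.
B–G: G 16–11.
B vs H: H wins 16–11.
E vs G: E, 16–11.
E vs H: E wins 15–12.
G vs H: G, 16–11.
E beats each of B, G, H — E is the Condorcet winner.

E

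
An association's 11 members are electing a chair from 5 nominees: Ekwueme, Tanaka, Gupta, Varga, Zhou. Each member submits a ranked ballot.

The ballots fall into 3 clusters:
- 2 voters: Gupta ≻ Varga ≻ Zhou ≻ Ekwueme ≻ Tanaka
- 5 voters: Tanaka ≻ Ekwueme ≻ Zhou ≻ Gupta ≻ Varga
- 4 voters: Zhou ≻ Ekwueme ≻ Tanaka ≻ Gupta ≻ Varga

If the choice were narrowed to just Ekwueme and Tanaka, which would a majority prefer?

Ballots ranking Ekwueme above Tanaka: 2 + 4 = 6.
Ballots ranking Tanaka above Ekwueme: 11 − 6 = 5.
Ekwueme wins the head-to-head 6–5.

Ekwueme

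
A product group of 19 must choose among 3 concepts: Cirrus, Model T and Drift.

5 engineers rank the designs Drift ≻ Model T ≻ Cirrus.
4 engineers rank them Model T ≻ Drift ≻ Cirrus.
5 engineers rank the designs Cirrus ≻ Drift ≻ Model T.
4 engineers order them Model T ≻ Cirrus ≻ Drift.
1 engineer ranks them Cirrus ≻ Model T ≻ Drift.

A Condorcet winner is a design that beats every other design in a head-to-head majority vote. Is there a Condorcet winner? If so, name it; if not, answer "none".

Check each pair by majority over 19 ballots:
Cirrus vs Model T: 5+1 = 6 for Cirrus, 13 for Model T — Model T by 13–6.
Cirrus vs Drift: Cirrus, 10–9.
Model T vs Drift: Model T preferred on 4+4+1 = 9 ballots; Drift wins 10–9.
No design is unbeaten: Cirrus loses to Model T; Model T loses to Drift; Drift loses to Cirrus. In particular Cirrus beats Drift beats Model T beats Cirrus is a majority cycle — no Condorcet winner exists.

none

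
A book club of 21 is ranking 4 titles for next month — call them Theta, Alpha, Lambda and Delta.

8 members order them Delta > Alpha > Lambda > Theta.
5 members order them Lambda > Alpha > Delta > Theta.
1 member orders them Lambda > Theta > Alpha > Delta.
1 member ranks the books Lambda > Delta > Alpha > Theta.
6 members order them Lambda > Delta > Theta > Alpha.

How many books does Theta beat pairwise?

0

Theta against each rival (21 members):
Theta vs Alpha: Theta preferred on 1+6 = 7 ballots; Alpha wins 14–7.
Theta vs Lambda: Theta is ranked higher on 0 ballots, Lambda on 21. Lambda wins 21–0.
Theta–Delta: Delta 20–1.
Theta beats no one; loses to Alpha, Lambda, Delta — 0 pairwise wins.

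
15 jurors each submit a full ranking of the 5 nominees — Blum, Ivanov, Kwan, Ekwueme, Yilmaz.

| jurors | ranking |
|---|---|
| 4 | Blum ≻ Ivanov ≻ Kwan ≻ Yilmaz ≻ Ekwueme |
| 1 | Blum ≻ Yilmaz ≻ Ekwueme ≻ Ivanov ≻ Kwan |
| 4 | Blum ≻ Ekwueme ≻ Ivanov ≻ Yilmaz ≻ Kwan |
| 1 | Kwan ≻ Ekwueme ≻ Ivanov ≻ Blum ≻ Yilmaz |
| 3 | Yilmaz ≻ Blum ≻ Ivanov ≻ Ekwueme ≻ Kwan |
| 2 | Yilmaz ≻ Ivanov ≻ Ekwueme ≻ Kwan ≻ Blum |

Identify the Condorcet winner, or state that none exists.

Blum

Pairwise majorities:
Blum vs Ivanov: Blum wins 12–3.
Blum vs Kwan: Blum, 12–3.
Blum–Ekwueme: Blum 12–3.
Blum–Yilmaz: Blum 10–5.
Ivanov–Kwan: Ivanov 14–1.
Ivanov vs Ekwueme: 4+3+2 = 9 for Ivanov, 6 for Ekwueme — Ivanov by 9–6.
Ivanov vs Yilmaz: 9 to 6, Ivanov.
Kwan–Ekwueme: Ekwueme 10–5.
Kwan vs Yilmaz: 4+1 = 5 for Kwan, 10 for Yilmaz — Yilmaz by 10–5.
Ekwueme vs Yilmaz: Yilmaz, 10–5.
Blum defeats every rival head-to-head and is the Condorcet winner.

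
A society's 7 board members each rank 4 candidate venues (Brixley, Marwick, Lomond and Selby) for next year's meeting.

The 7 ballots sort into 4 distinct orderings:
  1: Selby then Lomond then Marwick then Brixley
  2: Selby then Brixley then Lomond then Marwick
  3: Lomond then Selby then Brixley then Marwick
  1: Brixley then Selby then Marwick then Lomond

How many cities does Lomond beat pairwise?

Lomond against each rival (7 organisers):
Lomond vs Brixley: Lomond is ranked higher on 1+3 = 4 ballots, Brixley on 3. Lomond wins 4–3.
Lomond vs Marwick: 6 to 1, Lomond.
Lomond vs Selby: Selby wins 4–3.
Lomond beats Brixley, Marwick; loses to Selby — 2 pairwise wins.

2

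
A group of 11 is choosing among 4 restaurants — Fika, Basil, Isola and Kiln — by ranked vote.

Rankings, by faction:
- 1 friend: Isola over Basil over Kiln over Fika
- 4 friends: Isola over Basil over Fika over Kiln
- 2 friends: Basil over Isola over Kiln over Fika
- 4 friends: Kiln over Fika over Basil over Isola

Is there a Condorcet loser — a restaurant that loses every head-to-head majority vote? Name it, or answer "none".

Pairwise majorities:
Fika vs Basil: Basil, 7–4.
Fika vs Isola: Fika preferred on 4 ballots; Isola wins 7–4.
Fika vs Kiln: 4 to 7, Kiln.
Basil vs Isola: Basil is ranked higher on 2+4 = 6 ballots, Isola on 5. Basil wins 6–5.
Basil vs Kiln: Basil, 7–4.
Isola vs Kiln: 7 to 4, Isola.
Only Fika has no wins; Fika is the Condorcet loser.

Fika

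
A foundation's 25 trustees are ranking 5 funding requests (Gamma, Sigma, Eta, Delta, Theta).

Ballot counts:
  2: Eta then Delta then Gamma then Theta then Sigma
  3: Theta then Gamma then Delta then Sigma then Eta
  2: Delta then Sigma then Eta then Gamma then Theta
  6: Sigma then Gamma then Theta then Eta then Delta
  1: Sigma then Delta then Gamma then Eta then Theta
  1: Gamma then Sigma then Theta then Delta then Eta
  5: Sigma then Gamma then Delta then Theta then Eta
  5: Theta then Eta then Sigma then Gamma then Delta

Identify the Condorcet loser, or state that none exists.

Head-to-head results (25 reviewers):
Gamma vs Sigma: Gamma preferred on 2+3+1 = 6 ballots; Sigma wins 19–6.
Gamma vs Eta: 16 to 9, Gamma.
Gamma vs Delta: 3+6+1+5+5 = 20 for Gamma, 5 for Delta — Gamma by 20–5.
Gamma vs Theta: Gamma, 17–8.
Sigma vs Eta: 18 to 7, Sigma.
Sigma vs Delta: Sigma is ranked higher on 6+1+1+5+5 = 18 ballots, Delta on 7. Sigma wins 18–7.
Sigma vs Theta: 2+6+1+1+5 = 15 for Sigma, 10 for Theta — Sigma by 15–10.
Eta–Delta: Eta 13–12.
Eta vs Theta: 5 to 20, Theta.
Delta–Theta: Theta 15–10.
Only Delta has no wins; Delta is the Condorcet loser.

Delta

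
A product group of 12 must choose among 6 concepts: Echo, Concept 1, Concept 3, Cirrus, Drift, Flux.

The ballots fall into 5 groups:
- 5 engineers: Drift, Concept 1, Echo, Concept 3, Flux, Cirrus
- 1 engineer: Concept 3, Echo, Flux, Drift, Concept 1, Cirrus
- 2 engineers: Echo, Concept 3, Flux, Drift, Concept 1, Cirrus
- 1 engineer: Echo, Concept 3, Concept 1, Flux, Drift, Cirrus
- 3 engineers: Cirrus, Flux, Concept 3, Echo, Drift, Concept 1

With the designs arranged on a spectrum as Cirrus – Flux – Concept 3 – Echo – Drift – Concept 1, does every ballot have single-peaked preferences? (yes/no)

no

Axis positions: Cirrus=1, Flux=2, Concept 3=3, Echo=4, Drift=5, Concept 1=6.
Group 1 (peak Drift at position 5): ranking walks positions 5-6-4-3-2-1, expanding outward from the peak — single-peaked.
Group 2 (peak Concept 3 at position 3): ranking walks positions 3-4-2-5-6-1, expanding outward from the peak — single-peaked.
Group 3 (peak Echo at position 4): ranking walks positions 4-3-2-5-6-1, expanding outward from the peak — single-peaked.
Group 4: ranking walks positions 4-3-6-2-5-1; Concept 1 is ranked above Drift even though Drift lies between Concept 1 and the peak Echo on the axis — preferences dip and rise again. Not single-peaked.
Group 5 (peak Cirrus at position 1): ranking walks positions 1-2-3-4-5-6, expanding outward from the peak — single-peaked.
Group 4 violates single-peakedness, so the profile is not single-peaked on this axis.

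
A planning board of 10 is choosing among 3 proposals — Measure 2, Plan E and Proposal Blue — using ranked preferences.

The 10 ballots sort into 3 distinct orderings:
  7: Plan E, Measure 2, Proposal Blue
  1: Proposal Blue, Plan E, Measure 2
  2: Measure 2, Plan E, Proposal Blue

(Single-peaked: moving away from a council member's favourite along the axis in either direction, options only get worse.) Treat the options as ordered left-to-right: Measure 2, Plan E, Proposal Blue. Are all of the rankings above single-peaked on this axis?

Axis positions: Measure 2=1, Plan E=2, Proposal Blue=3.
Ballot type 1 (peak Plan E at position 2): ranking walks positions 2-1-3, expanding outward from the peak — single-peaked.
Ballot type 2 (peak Proposal Blue at position 3): ranking walks positions 3-2-1, expanding outward from the peak — single-peaked.
Ballot type 3 (peak Measure 2 at position 1): ranking walks positions 1-2-3, expanding outward from the peak — single-peaked.
Every ranking is single-peaked on this axis.

yes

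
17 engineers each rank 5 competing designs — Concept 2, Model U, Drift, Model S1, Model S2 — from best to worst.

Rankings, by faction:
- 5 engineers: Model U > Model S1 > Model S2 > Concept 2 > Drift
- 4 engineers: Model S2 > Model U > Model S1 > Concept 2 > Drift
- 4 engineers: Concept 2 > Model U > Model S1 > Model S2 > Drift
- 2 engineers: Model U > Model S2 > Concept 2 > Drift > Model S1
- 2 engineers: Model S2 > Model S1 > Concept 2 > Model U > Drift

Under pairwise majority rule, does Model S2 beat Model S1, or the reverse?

Ballots ranking Model S2 above Model S1: 4 + 2 + 2 = 8.
Ballots ranking Model S1 above Model S2: 17 − 8 = 9.
Model S1 wins the head-to-head 9–8.

Model S1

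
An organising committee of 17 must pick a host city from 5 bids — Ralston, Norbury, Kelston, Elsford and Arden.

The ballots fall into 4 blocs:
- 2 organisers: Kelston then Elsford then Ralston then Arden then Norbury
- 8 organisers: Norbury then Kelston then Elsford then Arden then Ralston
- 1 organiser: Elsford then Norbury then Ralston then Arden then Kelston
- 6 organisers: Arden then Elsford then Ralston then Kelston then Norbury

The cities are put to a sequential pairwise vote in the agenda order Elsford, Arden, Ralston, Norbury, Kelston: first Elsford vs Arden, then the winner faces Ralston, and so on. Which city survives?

Kelston

Round 1: Elsford vs Arden — 11–6, Elsford advances.
Round 2: Elsford vs Ralston — 17–0, Elsford advances.
Round 3: Elsford vs Norbury — 9–8, Elsford advances.
Round 4: Elsford vs Kelston — 7–10, Kelston advances.
Kelston survives the agenda.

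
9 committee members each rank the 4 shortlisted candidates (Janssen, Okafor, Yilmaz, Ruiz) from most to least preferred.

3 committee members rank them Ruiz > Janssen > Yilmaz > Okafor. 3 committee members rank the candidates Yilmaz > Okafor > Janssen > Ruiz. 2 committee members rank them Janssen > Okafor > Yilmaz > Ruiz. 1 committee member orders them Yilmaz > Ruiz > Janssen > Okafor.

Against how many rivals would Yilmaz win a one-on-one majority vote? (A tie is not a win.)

2

Yilmaz against each rival (9 committee members):
Yilmaz vs Janssen: Janssen wins 5–4.
Yilmaz vs Okafor: Yilmaz wins 7–2.
Yilmaz vs Ruiz: Yilmaz is ranked higher on 3+2+1 = 6 ballots, Ruiz on 3. Yilmaz wins 6–3.
Yilmaz beats Okafor, Ruiz; loses to Janssen — 2 pairwise wins.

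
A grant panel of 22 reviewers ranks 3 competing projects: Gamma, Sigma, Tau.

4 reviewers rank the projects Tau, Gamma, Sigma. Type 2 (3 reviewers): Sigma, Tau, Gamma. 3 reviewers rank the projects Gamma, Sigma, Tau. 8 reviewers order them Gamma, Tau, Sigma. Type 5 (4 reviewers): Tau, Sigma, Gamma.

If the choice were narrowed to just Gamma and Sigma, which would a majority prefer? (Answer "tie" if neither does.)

Ballots ranking Gamma above Sigma: 4 + 3 + 8 = 15.
Ballots ranking Sigma above Gamma: 22 − 15 = 7.
Gamma wins the head-to-head 15–7.

Gamma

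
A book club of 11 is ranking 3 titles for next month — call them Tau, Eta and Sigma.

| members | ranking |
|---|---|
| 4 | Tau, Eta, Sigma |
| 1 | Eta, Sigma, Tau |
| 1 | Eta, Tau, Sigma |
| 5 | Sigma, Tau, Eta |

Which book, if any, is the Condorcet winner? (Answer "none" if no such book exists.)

none

Head-to-head results (11 members):
Tau vs Eta: Tau preferred on 4+5 = 9 ballots; Tau wins 9–2.
Tau vs Sigma: Tau preferred on 4+1 = 5 ballots; Sigma wins 6–5.
Eta–Sigma: Eta 6–5.
Each book drops at least one matchup (Tau loses to Sigma; Eta loses to Tau; Sigma loses to Eta); the cycle Tau beats Eta beats Sigma beats Tau rules out a Condorcet winner.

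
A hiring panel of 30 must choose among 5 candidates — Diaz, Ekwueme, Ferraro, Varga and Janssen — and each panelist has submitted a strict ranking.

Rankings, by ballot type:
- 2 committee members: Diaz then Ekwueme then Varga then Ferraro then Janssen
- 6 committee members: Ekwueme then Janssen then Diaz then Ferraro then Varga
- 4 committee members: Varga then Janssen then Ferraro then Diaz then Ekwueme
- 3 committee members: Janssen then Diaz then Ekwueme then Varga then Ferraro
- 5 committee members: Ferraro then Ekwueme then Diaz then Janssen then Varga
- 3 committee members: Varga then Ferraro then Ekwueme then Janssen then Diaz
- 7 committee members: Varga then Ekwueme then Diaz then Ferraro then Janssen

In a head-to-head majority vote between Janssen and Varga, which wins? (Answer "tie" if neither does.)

Varga

Ballots ranking Janssen above Varga: 6 + 3 + 5 = 14.
Ballots ranking Varga above Janssen: 30 − 14 = 16.
Varga wins the head-to-head 16–14.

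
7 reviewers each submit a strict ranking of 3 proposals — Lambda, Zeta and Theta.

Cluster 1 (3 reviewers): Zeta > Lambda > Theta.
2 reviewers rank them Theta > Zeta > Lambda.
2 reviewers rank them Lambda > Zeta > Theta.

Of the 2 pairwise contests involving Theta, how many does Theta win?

0

Theta against each rival (7 reviewers):
Theta vs Lambda: Theta preferred on 2 ballots; Lambda wins 5–2.
Theta vs Zeta: Zeta wins 5–2.
Theta beats no one; loses to Lambda, Zeta — 0 pairwise wins.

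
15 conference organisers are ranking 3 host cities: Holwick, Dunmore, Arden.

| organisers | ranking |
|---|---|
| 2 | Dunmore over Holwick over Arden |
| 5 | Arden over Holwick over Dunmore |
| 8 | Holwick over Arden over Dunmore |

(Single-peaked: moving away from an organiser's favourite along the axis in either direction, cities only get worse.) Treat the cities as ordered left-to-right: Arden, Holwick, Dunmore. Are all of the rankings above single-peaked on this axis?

yes

Axis positions: Arden=1, Holwick=2, Dunmore=3.
Type 1 (peak Dunmore at position 3): ranking walks positions 3-2-1, expanding outward from the peak — single-peaked.
Type 2 (peak Arden at position 1): ranking walks positions 1-2-3, expanding outward from the peak — single-peaked.
Type 3 (peak Holwick at position 2): ranking walks positions 2-1-3, expanding outward from the peak — single-peaked.
Every ranking is single-peaked on this axis.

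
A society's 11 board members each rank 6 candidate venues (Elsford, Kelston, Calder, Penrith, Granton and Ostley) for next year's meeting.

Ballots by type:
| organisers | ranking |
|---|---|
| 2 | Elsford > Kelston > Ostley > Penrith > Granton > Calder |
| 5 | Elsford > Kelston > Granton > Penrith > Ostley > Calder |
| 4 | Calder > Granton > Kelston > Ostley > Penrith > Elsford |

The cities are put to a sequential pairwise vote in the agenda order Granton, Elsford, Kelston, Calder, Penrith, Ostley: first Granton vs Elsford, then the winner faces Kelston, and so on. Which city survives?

Elsford

Round 1: Granton vs Elsford — 4–7, Elsford advances.
Round 2: Elsford vs Kelston — 7–4, Elsford advances.
Round 3: Elsford vs Calder — 7–4, Elsford advances.
Round 4: Elsford vs Penrith — 7–4, Elsford advances.
Round 5: Elsford vs Ostley — 7–4, Elsford advances.
Elsford survives the agenda.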